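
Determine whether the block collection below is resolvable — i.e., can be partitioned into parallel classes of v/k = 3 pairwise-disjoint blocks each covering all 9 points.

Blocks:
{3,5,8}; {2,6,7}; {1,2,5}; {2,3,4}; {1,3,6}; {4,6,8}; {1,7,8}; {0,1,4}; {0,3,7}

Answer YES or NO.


v = 9, block size k = 3, number of blocks = 9.
For resolvability, blocks must partition into parallel classes of size v/k = 3.
Total blocks must therefore be a multiple of 3: 9 = 3·3 + 0 ⇒ divisible ✓.
Consider block {2,3,4}. The only other block(s) in the collection disjoint from it are {1,7,8} — just 1 block(s). Any parallel class containing {2,3,4} would need 2 other blocks each disjoint from it, so no parallel class of size 3 can contain {2,3,4}.
Since every block must belong to some parallel class in a resolution, the collection cannot be partitioned into parallel classes.
Resolvable? NO.

NO


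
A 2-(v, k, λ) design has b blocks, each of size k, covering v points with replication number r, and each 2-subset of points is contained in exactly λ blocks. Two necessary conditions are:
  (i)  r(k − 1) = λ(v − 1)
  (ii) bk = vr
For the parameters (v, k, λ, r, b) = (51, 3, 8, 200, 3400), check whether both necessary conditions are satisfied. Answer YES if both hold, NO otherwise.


Condition (i): r(k − 1) = 200·2 = 400; λ(v − 1) = 8·50 = 400. Match? YES.
Condition (ii): bk = 3400·3 = 10200; vr = 51·200 = 10200. Match? YES.
Both conditions hold? YES.

YES


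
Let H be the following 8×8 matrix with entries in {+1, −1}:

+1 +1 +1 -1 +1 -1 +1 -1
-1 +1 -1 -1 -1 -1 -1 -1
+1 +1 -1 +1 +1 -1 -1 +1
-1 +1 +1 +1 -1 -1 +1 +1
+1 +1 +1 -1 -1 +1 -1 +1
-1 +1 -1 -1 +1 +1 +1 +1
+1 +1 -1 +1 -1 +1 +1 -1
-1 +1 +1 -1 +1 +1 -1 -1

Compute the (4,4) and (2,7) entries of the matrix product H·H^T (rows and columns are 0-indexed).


Row 2 of H: [1, 1, -1, 1, 1, -1, -1, 1].
Row 4 of H: [1, 1, 1, -1, -1, 1, -1, 1].
Row 7 of H: [-1, 1, 1, -1, 1, 1, -1, -1].
(H·H^T)[4][4] = Σ_j H[4][j]·H[4][j] = (1)² + (1)² + (1)² + (-1)² + (-1)² + (1)² + (-1)² + (1)² = 1 + 1 + 1 + 1 + 1 + 1 + 1 + 1 = 8.
(H·H^T)[2][7] = Σ_j H[2][j]·H[7][j] = (1)·(-1) + (1)·(1) + (-1)·(1) + (1)·(-1) + (1)·(1) + (-1)·(1) + (-1)·(-1) + (1)·(-1) = -1 + 1 + -1 + -1 + 1 + -1 + 1 + -1 = -2.
Rows 2 and 7 are not orthogonal (dot product = -2 ≠ 0), so H is not a Hadamard matrix.

(4,4) entry = 8; (2,7) entry = -2.


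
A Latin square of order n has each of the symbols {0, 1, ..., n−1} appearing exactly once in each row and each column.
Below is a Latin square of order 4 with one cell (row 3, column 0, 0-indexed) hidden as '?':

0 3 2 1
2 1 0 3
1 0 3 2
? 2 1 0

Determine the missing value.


Row 3 contains symbols [0, 1, 2] — missing [3].
Column 0 contains symbols [0, 1, 2] — missing [3].
The missing symbol must appear in both missing sets; intersection = [3].
Therefore the hidden value is 3.

Missing value = 3.


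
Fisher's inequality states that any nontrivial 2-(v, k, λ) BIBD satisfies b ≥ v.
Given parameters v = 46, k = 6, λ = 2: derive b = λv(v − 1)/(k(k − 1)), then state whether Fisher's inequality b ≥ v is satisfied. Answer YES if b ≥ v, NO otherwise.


r = λ(v − 1)/(k − 1) = 2·45/5 = 18.
b = vr/k = 46·18/6 = 138.
Fisher's inequality: b ≥ v ⇔ 138 ≥ 46? YES.

YES


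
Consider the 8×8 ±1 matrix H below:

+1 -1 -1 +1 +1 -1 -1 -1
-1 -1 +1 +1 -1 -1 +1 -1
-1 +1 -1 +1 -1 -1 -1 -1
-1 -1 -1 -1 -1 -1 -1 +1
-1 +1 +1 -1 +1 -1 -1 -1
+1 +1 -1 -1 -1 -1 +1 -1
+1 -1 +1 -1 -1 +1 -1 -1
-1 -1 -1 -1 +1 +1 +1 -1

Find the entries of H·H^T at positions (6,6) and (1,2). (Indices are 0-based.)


Row 1 of H: [-1, -1, 1, 1, -1, -1, 1, -1].
Row 2 of H: [-1, 1, -1, 1, -1, -1, -1, -1].
Row 6 of H: [1, -1, 1, -1, -1, 1, -1, -1].
(H·H^T)[6][6] = Σ_j H[6][j]·H[6][j] = (1)² + (-1)² + (1)² + (-1)² + (-1)² + (1)² + (-1)² + (-1)² = 1 + 1 + 1 + 1 + 1 + 1 + 1 + 1 = 8.
(H·H^T)[1][2] = Σ_j H[1][j]·H[2][j] = (-1)·(-1) + (-1)·(1) + (1)·(-1) + (1)·(1) + (-1)·(-1) + (-1)·(-1) + (1)·(-1) + (-1)·(-1) = 1 + -1 + -1 + 1 + 1 + 1 + -1 + 1 = 2.
Rows 1 and 2 are not orthogonal (dot product = 2 ≠ 0), so H is not a Hadamard matrix.

(6,6) entry = 8; (1,2) entry = 2.


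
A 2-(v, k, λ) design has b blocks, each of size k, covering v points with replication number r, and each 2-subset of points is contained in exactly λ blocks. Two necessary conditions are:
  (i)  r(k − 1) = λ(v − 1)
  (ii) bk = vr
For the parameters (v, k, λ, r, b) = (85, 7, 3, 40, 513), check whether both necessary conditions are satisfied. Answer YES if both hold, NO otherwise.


Condition (i): r(k − 1) = 40·6 = 240; λ(v − 1) = 3·84 = 252. Match? NO.
Condition (ii): bk = 513·7 = 3591; vr = 85·40 = 3400. Match? NO.
Both conditions hold? NO.

NO


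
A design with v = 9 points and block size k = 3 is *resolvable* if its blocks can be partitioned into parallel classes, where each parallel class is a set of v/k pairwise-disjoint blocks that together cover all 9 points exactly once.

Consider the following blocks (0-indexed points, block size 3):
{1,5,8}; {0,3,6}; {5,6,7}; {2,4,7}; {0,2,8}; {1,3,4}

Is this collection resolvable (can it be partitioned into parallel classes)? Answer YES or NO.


v = 9, block size k = 3, number of blocks = 6.
For resolvability, blocks must partition into parallel classes of size v/k = 3.
Total blocks must therefore be a multiple of 3: 6 = 3·2 + 0 ⇒ divisible ✓.
Greedy packing gives 2 candidate class(es). Each should be a full parallel class (size 3, covers all 9 points).
  Class 1 (3 blocks): {1,5,8}; {0,3,6}; {2,4,7}. Points covered: [0, 1, 2, 3, 4, 5, 6, 7, 8].
  Class 2 (3 blocks): {5,6,7}; {0,2,8}; {1,3,4}. Points covered: [0, 1, 2, 3, 4, 5, 6, 7, 8].
All classes full (size 3)? YES. All classes cover every point? YES.
Resolvable? YES.

YES


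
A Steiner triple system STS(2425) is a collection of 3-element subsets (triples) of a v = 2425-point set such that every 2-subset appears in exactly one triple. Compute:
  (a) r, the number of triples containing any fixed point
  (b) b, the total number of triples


An STS(v) is a 2-(v, 3, 1) BIBD: block size k = 3, λ = 1.
Replication: r(k − 1) = λ(v − 1) ⇒ r·2 = 2425 − 1 = 2424 ⇒ r = 1212.
Block count: b = v(v − 1)/6 = 2425·2424/6 = 5878200/6 = 979700.
(Check via bk = vr: 979700·3 = 2939100 = 2425·1212 = 2939100 ✓.)

r = 1212, b = 979700.


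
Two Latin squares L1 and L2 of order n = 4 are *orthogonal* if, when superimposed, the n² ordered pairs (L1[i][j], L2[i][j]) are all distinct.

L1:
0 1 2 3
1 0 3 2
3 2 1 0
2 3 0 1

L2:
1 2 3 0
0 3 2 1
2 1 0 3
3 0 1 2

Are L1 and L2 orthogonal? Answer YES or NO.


Form the n² = 16 superimposed pairs (L1[i][j], L2[i][j]), row by row (rows and columns indexed from 0):
row 0: (0,1) (1,2) (2,3) (3,0)
row 1: (1,0) (0,3) (3,2) (2,1)
row 2: (3,2) (2,1) (1,0) (0,3)
row 3: (2,3) (3,0) (0,1) (1,2)
Orthogonality requires all 16 pairs distinct.
But the pair (3,2) repeats: cell (1,2) has L1 = 3, L2 = 2, and cell (2,0) has L1 = 3, L2 = 2.
A repeated pair means some other pair never occurs (only 8 distinct pairs out of 16), so the squares are not orthogonal.
Conclusion: NO.

NO


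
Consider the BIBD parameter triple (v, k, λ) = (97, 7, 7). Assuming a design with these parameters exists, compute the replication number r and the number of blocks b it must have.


Any 2-(v, k, λ) BIBD satisfies two necessary conditions:
  (i)  Each point sits in r blocks, and counting incidences through any fixed point gives r(k − 1) = λ(v − 1), so r = λ(v − 1)/(k − 1).
  (ii) Total incidences bk = vr, so b = vr/k.
Step 1: r = λ(v − 1)/(k − 1) = 7·(97 − 1)/(7 − 1) = 7·96/6 = 672/6 = 112.
Step 2: b = vr/k = 97·112/7 = 10864/7 = 1552.
Check integrality: r = 112 ∈ Z ✓, b = 1552 ∈ Z ✓.
(These identities are necessary conditions: they determine r and b for any design with these parameters, but do not by themselves prove that one exists.)

r = 112, b = 1552.


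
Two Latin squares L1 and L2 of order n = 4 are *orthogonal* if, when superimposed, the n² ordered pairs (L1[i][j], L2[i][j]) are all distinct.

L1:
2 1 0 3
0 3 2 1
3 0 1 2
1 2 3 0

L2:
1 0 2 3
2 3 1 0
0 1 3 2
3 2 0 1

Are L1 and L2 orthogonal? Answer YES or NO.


Form the n² = 16 superimposed pairs (L1[i][j], L2[i][j]), row by row (rows and columns indexed from 0):
row 0: (2,1) (1,0) (0,2) (3,3)
row 1: (0,2) (3,3) (2,1) (1,0)
row 2: (3,0) (0,1) (1,3) (2,2)
row 3: (1,3) (2,2) (3,0) (0,1)
Orthogonality requires all 16 pairs distinct.
But the pair (0,2) repeats: cell (0,2) has L1 = 0, L2 = 2, and cell (1,0) has L1 = 0, L2 = 2.
A repeated pair means some other pair never occurs (only 8 distinct pairs out of 16), so the squares are not orthogonal.
Conclusion: NO.

NO


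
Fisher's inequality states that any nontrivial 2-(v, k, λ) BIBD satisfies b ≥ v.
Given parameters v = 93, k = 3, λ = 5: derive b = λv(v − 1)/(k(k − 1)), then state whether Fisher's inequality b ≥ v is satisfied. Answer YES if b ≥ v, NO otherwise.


r = λ(v − 1)/(k − 1) = 5·92/2 = 230.
b = vr/k = 93·230/3 = 7130.
Fisher's inequality: b ≥ v ⇔ 7130 ≥ 93? YES.

YES


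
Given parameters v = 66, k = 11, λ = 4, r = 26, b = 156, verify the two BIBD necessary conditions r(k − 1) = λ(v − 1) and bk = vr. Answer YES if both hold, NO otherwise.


Condition (i): r(k − 1) = 26·10 = 260; λ(v − 1) = 4·65 = 260. Match? YES.
Condition (ii): bk = 156·11 = 1716; vr = 66·26 = 1716. Match? YES.
Both conditions hold? YES.

YES


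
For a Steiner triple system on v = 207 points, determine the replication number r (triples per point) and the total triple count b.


An STS(v) is a 2-(v, 3, 1) BIBD: block size k = 3, λ = 1.
Replication: r(k − 1) = λ(v − 1) ⇒ r·2 = 207 − 1 = 206 ⇒ r = 103.
Block count: b = v(v − 1)/6 = 207·206/6 = 42642/6 = 7107.
(Check via bk = vr: 7107·3 = 21321 = 207·103 = 21321 ✓.)

r = 103, b = 7107.


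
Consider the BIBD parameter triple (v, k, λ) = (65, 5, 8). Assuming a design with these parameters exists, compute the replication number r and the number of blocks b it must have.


Any 2-(v, k, λ) BIBD satisfies two necessary conditions:
  (i)  Each point sits in r blocks, and counting incidences through any fixed point gives r(k − 1) = λ(v − 1), so r = λ(v − 1)/(k − 1).
  (ii) Total incidences bk = vr, so b = vr/k.
Step 1: r = λ(v − 1)/(k − 1) = 8·(65 − 1)/(5 − 1) = 8·64/4 = 512/4 = 128.
Step 2: b = vr/k = 65·128/5 = 8320/5 = 1664.
Check integrality: r = 128 ∈ Z ✓, b = 1664 ∈ Z ✓.
(These identities are necessary conditions: they determine r and b for any design with these parameters, but do not by themselves prove that one exists.)

r = 128, b = 1664.


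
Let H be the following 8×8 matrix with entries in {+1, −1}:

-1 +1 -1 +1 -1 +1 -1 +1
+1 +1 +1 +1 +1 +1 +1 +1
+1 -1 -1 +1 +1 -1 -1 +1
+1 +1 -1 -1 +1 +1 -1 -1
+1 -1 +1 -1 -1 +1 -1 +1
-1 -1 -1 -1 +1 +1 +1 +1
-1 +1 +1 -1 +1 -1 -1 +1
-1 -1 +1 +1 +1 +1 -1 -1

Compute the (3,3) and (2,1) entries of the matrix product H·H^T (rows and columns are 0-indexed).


Row 1 of H: [1, 1, 1, 1, 1, 1, 1, 1].
Row 2 of H: [1, -1, -1, 1, 1, -1, -1, 1].
Row 3 of H: [1, 1, -1, -1, 1, 1, -1, -1].
(H·H^T)[3][3] = Σ_j H[3][j]·H[3][j] = (1)² + (1)² + (-1)² + (-1)² + (1)² + (1)² + (-1)² + (-1)² = 1 + 1 + 1 + 1 + 1 + 1 + 1 + 1 = 8.
(H·H^T)[2][1] = Σ_j H[2][j]·H[1][j] = (1)·(1) + (-1)·(1) + (-1)·(1) + (1)·(1) + (1)·(1) + (-1)·(1) + (-1)·(1) + (1)·(1) = 1 + -1 + -1 + 1 + 1 + -1 + -1 + 1 = 0.
So rows 2 and 1 are orthogonal; the diagonal entry equals n = 8.

(3,3) entry = 8; (2,1) entry = 0.


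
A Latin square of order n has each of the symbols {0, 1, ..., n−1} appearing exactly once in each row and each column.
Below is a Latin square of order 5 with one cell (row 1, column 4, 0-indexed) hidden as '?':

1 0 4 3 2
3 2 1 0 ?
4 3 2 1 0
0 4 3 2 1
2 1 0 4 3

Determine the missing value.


Row 1 contains symbols [0, 1, 2, 3] — missing [4].
Column 4 contains symbols [0, 1, 2, 3] — missing [4].
The missing symbol must appear in both missing sets; intersection = [4].
Therefore the hidden value is 4.

Missing value = 4.


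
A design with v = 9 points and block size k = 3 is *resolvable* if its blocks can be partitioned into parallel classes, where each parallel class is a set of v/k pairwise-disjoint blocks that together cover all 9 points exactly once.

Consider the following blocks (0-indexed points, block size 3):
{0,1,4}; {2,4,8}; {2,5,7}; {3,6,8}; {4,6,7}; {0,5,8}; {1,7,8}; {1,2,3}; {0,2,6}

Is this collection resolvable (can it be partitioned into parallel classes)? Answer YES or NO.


v = 9, block size k = 3, number of blocks = 9.
For resolvability, blocks must partition into parallel classes of size v/k = 3.
Total blocks must therefore be a multiple of 3: 9 = 3·3 + 0 ⇒ divisible ✓.
Consider block {2,4,8}. It intersects every other block in the collection, so no parallel class of size 3 can contain it.
Since every block must belong to some parallel class in a resolution, the collection cannot be partitioned into parallel classes.
Resolvable? NO.

NO


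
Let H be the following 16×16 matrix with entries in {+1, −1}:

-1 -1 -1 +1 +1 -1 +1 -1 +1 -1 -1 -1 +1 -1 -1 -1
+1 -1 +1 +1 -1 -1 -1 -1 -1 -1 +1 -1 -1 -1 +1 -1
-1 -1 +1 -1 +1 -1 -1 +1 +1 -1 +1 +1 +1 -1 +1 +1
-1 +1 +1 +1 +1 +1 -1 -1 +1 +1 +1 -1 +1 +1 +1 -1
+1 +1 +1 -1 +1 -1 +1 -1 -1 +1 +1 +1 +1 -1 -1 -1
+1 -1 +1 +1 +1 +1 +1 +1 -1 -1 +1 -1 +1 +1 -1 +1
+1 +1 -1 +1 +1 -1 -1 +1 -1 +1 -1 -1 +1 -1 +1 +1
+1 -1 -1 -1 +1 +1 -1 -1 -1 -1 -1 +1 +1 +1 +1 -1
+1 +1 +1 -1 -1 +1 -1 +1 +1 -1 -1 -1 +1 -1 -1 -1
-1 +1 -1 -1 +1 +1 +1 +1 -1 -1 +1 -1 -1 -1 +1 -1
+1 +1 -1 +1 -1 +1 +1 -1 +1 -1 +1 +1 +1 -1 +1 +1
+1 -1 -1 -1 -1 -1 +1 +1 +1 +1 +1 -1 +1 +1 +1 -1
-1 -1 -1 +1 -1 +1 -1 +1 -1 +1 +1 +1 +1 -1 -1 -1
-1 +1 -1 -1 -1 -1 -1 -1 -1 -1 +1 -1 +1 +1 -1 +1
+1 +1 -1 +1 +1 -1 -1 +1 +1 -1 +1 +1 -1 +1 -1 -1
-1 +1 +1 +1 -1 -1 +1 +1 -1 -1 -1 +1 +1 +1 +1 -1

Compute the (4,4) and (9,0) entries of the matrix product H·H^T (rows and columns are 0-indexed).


Row 0 of H: [-1, -1, -1, 1, 1, -1, 1, -1, 1, -1, -1, -1, 1, -1, -1, -1].
Row 4 of H: [1, 1, 1, -1, 1, -1, 1, -1, -1, 1, 1, 1, 1, -1, -1, -1].
Row 9 of H: [-1, 1, -1, -1, 1, 1, 1, 1, -1, -1, 1, -1, -1, -1, 1, -1].
(H·H^T)[4][4] = Σ_j H[4][j]·H[4][j] = (1)² + (1)² + (1)² + (-1)² + (1)² + (-1)² + (1)² + (-1)² + (-1)² + (1)² + (1)² + (1)² + (1)² + (-1)² + (-1)² + (-1)² = 1 + 1 + 1 + 1 + 1 + 1 + 1 + 1 + 1 + 1 + 1 + 1 + 1 + 1 + 1 + 1 = 16.
(H·H^T)[9][0] = Σ_j H[9][j]·H[0][j] = (-1)·(-1) + (1)·(-1) + (-1)·(-1) + (-1)·(1) + (1)·(1) + (1)·(-1) + (1)·(1) + (1)·(-1) + (-1)·(1) + (-1)·(-1) + (1)·(-1) + (-1)·(-1) + (-1)·(1) + (-1)·(-1) + (1)·(-1) + (-1)·(-1) = 1 + -1 + 1 + -1 + 1 + -1 + 1 + -1 + -1 + 1 + -1 + 1 + -1 + 1 + -1 + 1 = 0.
So rows 9 and 0 are orthogonal; the diagonal entry equals n = 16.

(4,4) entry = 16; (9,0) entry = 0.


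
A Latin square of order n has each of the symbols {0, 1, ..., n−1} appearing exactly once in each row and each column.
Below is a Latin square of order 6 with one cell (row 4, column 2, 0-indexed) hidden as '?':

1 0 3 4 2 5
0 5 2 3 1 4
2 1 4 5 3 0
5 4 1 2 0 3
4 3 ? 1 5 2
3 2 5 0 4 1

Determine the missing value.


Row 4 contains symbols [1, 2, 3, 4, 5] — missing [0].
Column 2 contains symbols [1, 2, 3, 4, 5] — missing [0].
The missing symbol must appear in both missing sets; intersection = [0].
Therefore the hidden value is 0.

Missing value = 0.


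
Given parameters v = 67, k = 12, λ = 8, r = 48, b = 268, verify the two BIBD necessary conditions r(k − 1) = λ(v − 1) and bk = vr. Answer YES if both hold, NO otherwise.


Condition (i): r(k − 1) = 48·11 = 528; λ(v − 1) = 8·66 = 528. Match? YES.
Condition (ii): bk = 268·12 = 3216; vr = 67·48 = 3216. Match? YES.
Both conditions hold? YES.

YES


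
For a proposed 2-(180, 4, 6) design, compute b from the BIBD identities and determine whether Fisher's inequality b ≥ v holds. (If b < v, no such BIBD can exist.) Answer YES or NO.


r = λ(v − 1)/(k − 1) = 6·179/3 = 358.
b = vr/k = 180·358/4 = 16110.
Fisher's inequality: b ≥ v ⇔ 16110 ≥ 180? YES.

YES


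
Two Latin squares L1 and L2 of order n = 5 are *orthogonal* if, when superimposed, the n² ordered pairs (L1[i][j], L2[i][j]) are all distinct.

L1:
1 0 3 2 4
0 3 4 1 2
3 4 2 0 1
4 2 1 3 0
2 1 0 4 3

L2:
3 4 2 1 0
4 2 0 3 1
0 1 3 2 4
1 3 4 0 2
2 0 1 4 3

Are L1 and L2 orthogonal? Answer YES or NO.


Form the n² = 25 superimposed pairs (L1[i][j], L2[i][j]), row by row (rows and columns indexed from 0):
row 0: (1,3) (0,4) (3,2) (2,1) (4,0)
row 1: (0,4) (3,2) (4,0) (1,3) (2,1)
row 2: (3,0) (4,1) (2,3) (0,2) (1,4)
row 3: (4,1) (2,3) (1,4) (3,0) (0,2)
row 4: (2,2) (1,0) (0,1) (4,4) (3,3)
Orthogonality requires all 25 pairs distinct.
But the pair (0,4) repeats: cell (0,1) has L1 = 0, L2 = 4, and cell (1,0) has L1 = 0, L2 = 4.
A repeated pair means some other pair never occurs (only 15 distinct pairs out of 25), so the squares are not orthogonal.
Conclusion: NO.

NO


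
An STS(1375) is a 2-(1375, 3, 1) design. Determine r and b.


An STS(v) is a 2-(v, 3, 1) BIBD: block size k = 3, λ = 1.
Replication: r(k − 1) = λ(v − 1) ⇒ r·2 = 1375 − 1 = 1374 ⇒ r = 687.
Block count: b = v(v − 1)/6 = 1375·1374/6 = 1889250/6 = 314875.
(Check via bk = vr: 314875·3 = 944625 = 1375·687 = 944625 ✓.)

r = 687, b = 314875.


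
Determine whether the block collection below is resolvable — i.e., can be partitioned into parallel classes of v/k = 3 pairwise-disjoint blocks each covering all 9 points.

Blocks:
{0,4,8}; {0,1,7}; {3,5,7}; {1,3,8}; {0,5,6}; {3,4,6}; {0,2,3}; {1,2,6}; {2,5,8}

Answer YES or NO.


v = 9, block size k = 3, number of blocks = 9.
For resolvability, blocks must partition into parallel classes of size v/k = 3.
Total blocks must therefore be a multiple of 3: 9 = 3·3 + 0 ⇒ divisible ✓.
Consider block {1,3,8}. The only other block(s) in the collection disjoint from it are {0,5,6} — just 1 block(s). Any parallel class containing {1,3,8} would need 2 other blocks each disjoint from it, so no parallel class of size 3 can contain {1,3,8}.
Since every block must belong to some parallel class in a resolution, the collection cannot be partitioned into parallel classes.
Resolvable? NO.

NO


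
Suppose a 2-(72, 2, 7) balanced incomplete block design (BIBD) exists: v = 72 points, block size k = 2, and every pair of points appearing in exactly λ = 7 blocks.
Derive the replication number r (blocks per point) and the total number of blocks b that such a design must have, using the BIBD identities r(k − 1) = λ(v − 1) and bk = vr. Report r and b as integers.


Any 2-(v, k, λ) BIBD satisfies two necessary conditions:
  (i)  Each point sits in r blocks, and counting incidences through any fixed point gives r(k − 1) = λ(v − 1), so r = λ(v − 1)/(k − 1).
  (ii) Total incidences bk = vr, so b = vr/k.
Step 1: r = λ(v − 1)/(k − 1) = 7·(72 − 1)/(2 − 1) = 7·71/1 = 497/1 = 497.
Step 2: b = vr/k = 72·497/2 = 35784/2 = 17892.
Check integrality: r = 497 ∈ Z ✓, b = 17892 ∈ Z ✓.
(These identities are necessary conditions: they determine r and b for any design with these parameters, but do not by themselves prove that one exists.)

r = 497, b = 17892.


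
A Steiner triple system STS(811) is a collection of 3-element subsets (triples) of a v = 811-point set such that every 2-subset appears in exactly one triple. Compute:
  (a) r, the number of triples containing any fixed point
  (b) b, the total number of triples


An STS(v) is a 2-(v, 3, 1) BIBD: block size k = 3, λ = 1.
Replication: r(k − 1) = λ(v − 1) ⇒ r·2 = 811 − 1 = 810 ⇒ r = 405.
Block count: b = v(v − 1)/6 = 811·810/6 = 656910/6 = 109485.
(Check via bk = vr: 109485·3 = 328455 = 811·405 = 328455 ✓.)

r = 405, b = 109485.


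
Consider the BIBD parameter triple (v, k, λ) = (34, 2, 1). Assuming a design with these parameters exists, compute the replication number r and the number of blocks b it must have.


Any 2-(v, k, λ) BIBD satisfies two necessary conditions:
  (i)  Each point sits in r blocks, and counting incidences through any fixed point gives r(k − 1) = λ(v − 1), so r = λ(v − 1)/(k − 1).
  (ii) Total incidences bk = vr, so b = vr/k.
Step 1: r = λ(v − 1)/(k − 1) = 1·(34 − 1)/(2 − 1) = 1·33/1 = 33/1 = 33.
Step 2: b = vr/k = 34·33/2 = 1122/2 = 561.
Check integrality: r = 33 ∈ Z ✓, b = 561 ∈ Z ✓.
(These identities are necessary conditions: they determine r and b for any design with these parameters, but do not by themselves prove that one exists.)

r = 33, b = 561.


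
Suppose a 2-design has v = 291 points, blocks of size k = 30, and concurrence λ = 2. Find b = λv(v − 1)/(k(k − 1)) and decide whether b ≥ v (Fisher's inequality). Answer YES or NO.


b = λv(v − 1)/(k(k − 1)) = 2·291·290/(30·29) = 168780/870 = 194.
Compare with v = 291: b < v, so Fisher's inequality fails.

NO


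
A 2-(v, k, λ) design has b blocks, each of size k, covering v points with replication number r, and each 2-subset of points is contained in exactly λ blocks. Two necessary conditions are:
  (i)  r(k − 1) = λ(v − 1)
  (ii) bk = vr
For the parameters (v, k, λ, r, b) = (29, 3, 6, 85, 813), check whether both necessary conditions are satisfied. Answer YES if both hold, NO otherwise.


Condition (i): r(k − 1) = 85·2 = 170; λ(v − 1) = 6·28 = 168. Match? NO.
Condition (ii): bk = 813·3 = 2439; vr = 29·85 = 2465. Match? NO.
Both conditions hold? NO.

NO


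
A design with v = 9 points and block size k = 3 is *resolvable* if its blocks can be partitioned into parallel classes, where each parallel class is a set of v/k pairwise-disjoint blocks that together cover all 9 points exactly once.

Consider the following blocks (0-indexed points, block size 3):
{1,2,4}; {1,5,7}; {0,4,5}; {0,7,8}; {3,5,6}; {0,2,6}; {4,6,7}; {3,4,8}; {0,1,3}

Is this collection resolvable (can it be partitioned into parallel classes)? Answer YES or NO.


v = 9, block size k = 3, number of blocks = 9.
For resolvability, blocks must partition into parallel classes of size v/k = 3.
Total blocks must therefore be a multiple of 3: 9 = 3·3 + 0 ⇒ divisible ✓.
Consider block {0,4,5}. It intersects every other block in the collection, so no parallel class of size 3 can contain it.
Since every block must belong to some parallel class in a resolution, the collection cannot be partitioned into parallel classes.
Resolvable? NO.

NO


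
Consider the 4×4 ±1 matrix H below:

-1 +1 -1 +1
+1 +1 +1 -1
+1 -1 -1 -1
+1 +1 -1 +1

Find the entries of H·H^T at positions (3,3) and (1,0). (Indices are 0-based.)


Row 0 of H: [-1, 1, -1, 1].
Row 1 of H: [1, 1, 1, -1].
Row 3 of H: [1, 1, -1, 1].
(H·H^T)[3][3] = Σ_j H[3][j]·H[3][j] = (1)² + (1)² + (-1)² + (1)² = 1 + 1 + 1 + 1 = 4.
(H·H^T)[1][0] = Σ_j H[1][j]·H[0][j] = (1)·(-1) + (1)·(1) + (1)·(-1) + (-1)·(1) = -1 + 1 + -1 + -1 = -2.
Rows 1 and 0 are not orthogonal (dot product = -2 ≠ 0), so H is not a Hadamard matrix.

(3,3) entry = 4; (1,0) entry = -2.


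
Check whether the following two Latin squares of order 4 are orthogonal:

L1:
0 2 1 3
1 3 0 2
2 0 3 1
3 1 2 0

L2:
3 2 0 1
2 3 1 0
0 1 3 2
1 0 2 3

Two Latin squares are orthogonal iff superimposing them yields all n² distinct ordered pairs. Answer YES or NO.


Form the n² = 16 superimposed pairs (L1[i][j], L2[i][j]), row by row (rows and columns indexed from 0):
row 0: (0,3) (2,2) (1,0) (3,1)
row 1: (1,2) (3,3) (0,1) (2,0)
row 2: (2,0) (0,1) (3,3) (1,2)
row 3: (3,1) (1,0) (2,2) (0,3)
Orthogonality requires all 16 pairs distinct.
But the pair (2,0) repeats: cell (1,3) has L1 = 2, L2 = 0, and cell (2,0) has L1 = 2, L2 = 0.
A repeated pair means some other pair never occurs (only 8 distinct pairs out of 16), so the squares are not orthogonal.
Conclusion: NO.

NO


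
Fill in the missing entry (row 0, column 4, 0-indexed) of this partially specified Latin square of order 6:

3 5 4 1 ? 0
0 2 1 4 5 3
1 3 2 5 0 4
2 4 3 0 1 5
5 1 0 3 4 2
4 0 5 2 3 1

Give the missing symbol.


Row 0 contains symbols [0, 1, 3, 4, 5] — missing [2].
Column 4 contains symbols [0, 1, 3, 4, 5] — missing [2].
The missing symbol must appear in both missing sets; intersection = [2].
Therefore the hidden value is 2.

Missing value = 2.


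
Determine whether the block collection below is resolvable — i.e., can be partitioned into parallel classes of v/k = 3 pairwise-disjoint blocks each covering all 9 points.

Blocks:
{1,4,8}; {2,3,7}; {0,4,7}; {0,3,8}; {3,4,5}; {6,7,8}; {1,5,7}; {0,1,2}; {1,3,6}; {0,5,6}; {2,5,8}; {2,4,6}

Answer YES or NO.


v = 9, block size k = 3, number of blocks = 12.
For resolvability, blocks must partition into parallel classes of size v/k = 3.
Total blocks must therefore be a multiple of 3: 12 = 3·4 + 0 ⇒ divisible ✓.
Greedy packing gives 4 candidate class(es). Each should be a full parallel class (size 3, covers all 9 points).
  Class 1 (3 blocks): {1,4,8}; {2,3,7}; {0,5,6}. Points covered: [0, 1, 2, 3, 4, 5, 6, 7, 8].
  Class 2 (3 blocks): {0,4,7}; {1,3,6}; {2,5,8}. Points covered: [0, 1, 2, 3, 4, 5, 6, 7, 8].
  Class 3 (3 blocks): {0,3,8}; {1,5,7}; {2,4,6}. Points covered: [0, 1, 2, 3, 4, 5, 6, 7, 8].
  Class 4 (3 blocks): {3,4,5}; {6,7,8}; {0,1,2}. Points covered: [0, 1, 2, 3, 4, 5, 6, 7, 8].
All classes full (size 3)? YES. All classes cover every point? YES.
Resolvable? YES.

YES


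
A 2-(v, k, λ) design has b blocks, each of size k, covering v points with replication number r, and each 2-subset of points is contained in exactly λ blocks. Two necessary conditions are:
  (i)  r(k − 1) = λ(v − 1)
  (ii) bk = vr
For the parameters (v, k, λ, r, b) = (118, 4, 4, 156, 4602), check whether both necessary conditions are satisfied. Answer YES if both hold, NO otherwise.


Condition (i): r(k − 1) = 156·3 = 468; λ(v − 1) = 4·117 = 468. Match? YES.
Condition (ii): bk = 4602·4 = 18408; vr = 118·156 = 18408. Match? YES.
Both conditions hold? YES.

YES


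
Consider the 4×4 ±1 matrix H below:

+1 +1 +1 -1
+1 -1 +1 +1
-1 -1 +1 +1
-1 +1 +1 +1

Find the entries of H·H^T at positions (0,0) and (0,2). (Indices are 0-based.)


Row 0 of H: [1, 1, 1, -1].
Row 2 of H: [-1, -1, 1, 1].
(H·H^T)[0][0] = Σ_j H[0][j]·H[0][j] = (1)² + (1)² + (1)² + (-1)² = 1 + 1 + 1 + 1 = 4.
(H·H^T)[0][2] = Σ_j H[0][j]·H[2][j] = (1)·(-1) + (1)·(-1) + (1)·(1) + (-1)·(1) = -1 + -1 + 1 + -1 = -2.
Rows 0 and 2 are not orthogonal (dot product = -2 ≠ 0), so H is not a Hadamard matrix.

(0,0) entry = 4; (0,2) entry = -2.


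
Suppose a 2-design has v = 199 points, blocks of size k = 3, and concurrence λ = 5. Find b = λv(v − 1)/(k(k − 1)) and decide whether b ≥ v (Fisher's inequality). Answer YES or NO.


r = λ(v − 1)/(k − 1) = 5·198/2 = 495.
b = vr/k = 199·495/3 = 32835.
Fisher's inequality: b ≥ v ⇔ 32835 ≥ 199? YES.

YES


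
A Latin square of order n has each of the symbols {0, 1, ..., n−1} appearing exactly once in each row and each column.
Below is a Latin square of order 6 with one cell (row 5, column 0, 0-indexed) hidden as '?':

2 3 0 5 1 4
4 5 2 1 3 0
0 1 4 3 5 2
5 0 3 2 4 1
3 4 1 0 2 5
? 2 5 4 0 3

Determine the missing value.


Row 5 contains symbols [0, 2, 3, 4, 5] — missing [1].
Column 0 contains symbols [0, 2, 3, 4, 5] — missing [1].
The missing symbol must appear in both missing sets; intersection = [1].
Therefore the hidden value is 1.

Missing value = 1.


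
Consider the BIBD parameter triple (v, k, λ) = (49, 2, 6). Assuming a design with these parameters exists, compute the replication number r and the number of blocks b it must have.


Any 2-(v, k, λ) BIBD satisfies two necessary conditions:
  (i)  Each point sits in r blocks, and counting incidences through any fixed point gives r(k − 1) = λ(v − 1), so r = λ(v − 1)/(k − 1).
  (ii) Total incidences bk = vr, so b = vr/k.
Step 1: r = λ(v − 1)/(k − 1) = 6·(49 − 1)/(2 − 1) = 6·48/1 = 288/1 = 288.
Step 2: b = vr/k = 49·288/2 = 14112/2 = 7056.
Check integrality: r = 288 ∈ Z ✓, b = 7056 ∈ Z ✓.
(These identities are necessary conditions: they determine r and b for any design with these parameters, but do not by themselves prove that one exists.)

r = 288, b = 7056.


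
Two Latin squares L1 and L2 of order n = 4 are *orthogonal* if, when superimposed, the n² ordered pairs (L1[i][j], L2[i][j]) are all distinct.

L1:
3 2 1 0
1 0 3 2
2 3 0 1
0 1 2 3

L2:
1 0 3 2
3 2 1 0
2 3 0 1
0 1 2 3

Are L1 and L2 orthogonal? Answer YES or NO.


Form the n² = 16 superimposed pairs (L1[i][j], L2[i][j]), row by row (rows and columns indexed from 0):
row 0: (3,1) (2,0) (1,3) (0,2)
row 1: (1,3) (0,2) (3,1) (2,0)
row 2: (2,2) (3,3) (0,0) (1,1)
row 3: (0,0) (1,1) (2,2) (3,3)
Orthogonality requires all 16 pairs distinct.
But the pair (1,3) repeats: cell (0,2) has L1 = 1, L2 = 3, and cell (1,0) has L1 = 1, L2 = 3.
A repeated pair means some other pair never occurs (only 8 distinct pairs out of 16), so the squares are not orthogonal.
Conclusion: NO.

NO


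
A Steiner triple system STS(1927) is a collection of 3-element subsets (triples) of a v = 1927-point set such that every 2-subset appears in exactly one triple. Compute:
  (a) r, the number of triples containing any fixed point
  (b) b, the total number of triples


An STS(v) is a 2-(v, 3, 1) BIBD: block size k = 3, λ = 1.
Replication: r(k − 1) = λ(v − 1) ⇒ r·2 = 1927 − 1 = 1926 ⇒ r = 963.
Block count: bk = vr ⇒ b·3 = 1927·963 = 1855701 ⇒ b = 618567.
(Check via b = v(v − 1)/6 = 1927·1926/6 = 3711402/6 = 618567.)

r = 963, b = 618567.


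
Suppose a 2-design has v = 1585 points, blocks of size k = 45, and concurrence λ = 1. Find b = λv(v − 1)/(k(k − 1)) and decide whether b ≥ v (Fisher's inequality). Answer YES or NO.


b = λv(v − 1)/(k(k − 1)) = 1·1585·1584/(45·44) = 2510640/1980 = 1268.
Compare with v = 1585: b < v, so Fisher's inequality fails.

NO


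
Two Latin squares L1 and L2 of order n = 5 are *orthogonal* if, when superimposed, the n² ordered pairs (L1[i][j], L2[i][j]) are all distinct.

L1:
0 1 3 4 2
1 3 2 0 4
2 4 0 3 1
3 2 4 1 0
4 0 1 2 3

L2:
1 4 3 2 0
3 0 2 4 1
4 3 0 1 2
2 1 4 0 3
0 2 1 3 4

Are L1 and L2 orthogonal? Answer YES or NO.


Form the n² = 25 superimposed pairs (L1[i][j], L2[i][j]), row by row (rows and columns indexed from 0):
row 0: (0,1) (1,4) (3,3) (4,2) (2,0)
row 1: (1,3) (3,0) (2,2) (0,4) (4,1)
row 2: (2,4) (4,3) (0,0) (3,1) (1,2)
row 3: (3,2) (2,1) (4,4) (1,0) (0,3)
row 4: (4,0) (0,2) (1,1) (2,3) (3,4)
Orthogonality requires all 25 pairs distinct.
Check by first coordinate: for each symbol s of L1, list the L2 entries in the n cells where L1 = s; they must all differ.
  L1 = 0: L2 entries (in reading order) 1, 4, 0, 3, 2 — all 5 distinct ✓
  L1 = 1: L2 entries (in reading order) 4, 3, 2, 0, 1 — all 5 distinct ✓
  L1 = 2: L2 entries (in reading order) 0, 2, 4, 1, 3 — all 5 distinct ✓
  L1 = 3: L2 entries (in reading order) 3, 0, 1, 2, 4 — all 5 distinct ✓
  L1 = 4: L2 entries (in reading order) 2, 1, 3, 4, 0 — all 5 distinct ✓
Every symbol of L1 meets every symbol of L2 exactly once, so all 25 pairs are distinct (25 of 25).
Conclusion: YES.

YES


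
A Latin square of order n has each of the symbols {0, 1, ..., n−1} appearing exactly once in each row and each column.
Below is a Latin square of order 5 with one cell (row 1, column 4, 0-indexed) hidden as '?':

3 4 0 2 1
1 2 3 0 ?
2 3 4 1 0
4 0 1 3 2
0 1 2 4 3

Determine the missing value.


Row 1 contains symbols [0, 1, 2, 3] — missing [4].
Column 4 contains symbols [0, 1, 2, 3] — missing [4].
The missing symbol must appear in both missing sets; intersection = [4].
Therefore the hidden value is 4.

Missing value = 4.


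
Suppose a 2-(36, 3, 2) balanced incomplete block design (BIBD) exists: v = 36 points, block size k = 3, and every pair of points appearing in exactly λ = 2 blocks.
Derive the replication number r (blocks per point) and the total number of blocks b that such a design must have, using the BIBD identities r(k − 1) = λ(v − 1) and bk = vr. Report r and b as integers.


Any 2-(v, k, λ) BIBD satisfies two necessary conditions:
  (i)  Each point sits in r blocks, and counting incidences through any fixed point gives r(k − 1) = λ(v − 1), so r = λ(v − 1)/(k − 1).
  (ii) Total incidences bk = vr, so b = vr/k.
Step 1: r = λ(v − 1)/(k − 1) = 2·(36 − 1)/(3 − 1) = 2·35/2 = 70/2 = 35.
Step 2: b = vr/k = 36·35/3 = 1260/3 = 420.
Check integrality: r = 35 ∈ Z ✓, b = 420 ∈ Z ✓.
(These identities are necessary conditions: they determine r and b for any design with these parameters, but do not by themselves prove that one exists.)

r = 35, b = 420.


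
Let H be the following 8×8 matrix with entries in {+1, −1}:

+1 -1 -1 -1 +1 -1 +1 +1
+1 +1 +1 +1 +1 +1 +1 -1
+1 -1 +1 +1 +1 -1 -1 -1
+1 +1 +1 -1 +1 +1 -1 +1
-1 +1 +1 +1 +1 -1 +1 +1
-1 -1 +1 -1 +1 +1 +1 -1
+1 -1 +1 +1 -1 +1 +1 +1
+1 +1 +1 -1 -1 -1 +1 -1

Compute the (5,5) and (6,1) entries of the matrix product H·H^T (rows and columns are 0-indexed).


Row 1 of H: [1, 1, 1, 1, 1, 1, 1, -1].
Row 5 of H: [-1, -1, 1, -1, 1, 1, 1, -1].
Row 6 of H: [1, -1, 1, 1, -1, 1, 1, 1].
(H·H^T)[5][5] = Σ_j H[5][j]·H[5][j] = (-1)² + (-1)² + (1)² + (-1)² + (1)² + (1)² + (1)² + (-1)² = 1 + 1 + 1 + 1 + 1 + 1 + 1 + 1 = 8.
(H·H^T)[6][1] = Σ_j H[6][j]·H[1][j] = (1)·(1) + (-1)·(1) + (1)·(1) + (1)·(1) + (-1)·(1) + (1)·(1) + (1)·(1) + (1)·(-1) = 1 + -1 + 1 + 1 + -1 + 1 + 1 + -1 = 2.
Rows 6 and 1 are not orthogonal (dot product = 2 ≠ 0), so H is not a Hadamard matrix.

(5,5) entry = 8; (6,1) entry = 2.


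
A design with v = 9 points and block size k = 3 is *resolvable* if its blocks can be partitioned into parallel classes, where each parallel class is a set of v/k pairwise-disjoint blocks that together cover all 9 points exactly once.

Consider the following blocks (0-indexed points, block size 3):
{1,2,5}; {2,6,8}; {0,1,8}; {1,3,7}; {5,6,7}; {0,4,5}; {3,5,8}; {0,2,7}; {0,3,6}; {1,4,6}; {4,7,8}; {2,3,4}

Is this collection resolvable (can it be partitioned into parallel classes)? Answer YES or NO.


v = 9, block size k = 3, number of blocks = 12.
For resolvability, blocks must partition into parallel classes of size v/k = 3.
Total blocks must therefore be a multiple of 3: 12 = 3·4 + 0 ⇒ divisible ✓.
Greedy packing gives 4 candidate class(es). Each should be a full parallel class (size 3, covers all 9 points).
  Class 1 (3 blocks): {1,2,5}; {0,3,6}; {4,7,8}. Points covered: [0, 1, 2, 3, 4, 5, 6, 7, 8].
  Class 2 (3 blocks): {2,6,8}; {1,3,7}; {0,4,5}. Points covered: [0, 1, 2, 3, 4, 5, 6, 7, 8].
  Class 3 (3 blocks): {0,1,8}; {5,6,7}; {2,3,4}. Points covered: [0, 1, 2, 3, 4, 5, 6, 7, 8].
  Class 4 (3 blocks): {3,5,8}; {0,2,7}; {1,4,6}. Points covered: [0, 1, 2, 3, 4, 5, 6, 7, 8].
All classes full (size 3)? YES. All classes cover every point? YES.
Resolvable? YES.

YES


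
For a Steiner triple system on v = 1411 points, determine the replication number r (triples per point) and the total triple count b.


An STS(v) is a 2-(v, 3, 1) BIBD: block size k = 3, λ = 1.
Replication: r(k − 1) = λ(v − 1) ⇒ r·2 = 1411 − 1 = 1410 ⇒ r = 705.
Block count: b = v(v − 1)/6 = 1411·1410/6 = 1989510/6 = 331585.
(Check via bk = vr: 331585·3 = 994755 = 1411·705 = 994755 ✓.)

r = 705, b = 331585.


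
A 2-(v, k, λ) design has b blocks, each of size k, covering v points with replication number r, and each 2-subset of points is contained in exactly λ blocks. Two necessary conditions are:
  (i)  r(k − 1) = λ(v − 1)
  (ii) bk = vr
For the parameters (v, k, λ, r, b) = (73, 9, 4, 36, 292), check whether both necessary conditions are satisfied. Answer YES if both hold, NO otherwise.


Condition (i): r(k − 1) = 36·8 = 288; λ(v − 1) = 4·72 = 288. Match? YES.
Condition (ii): bk = 292·9 = 2628; vr = 73·36 = 2628. Match? YES.
Both conditions hold? YES.

YES


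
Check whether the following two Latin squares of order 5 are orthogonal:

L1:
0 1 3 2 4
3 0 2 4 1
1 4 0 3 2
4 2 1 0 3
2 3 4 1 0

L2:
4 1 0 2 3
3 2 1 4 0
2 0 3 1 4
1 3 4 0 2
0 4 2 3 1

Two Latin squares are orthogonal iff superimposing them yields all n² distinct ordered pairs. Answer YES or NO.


Form the n² = 25 superimposed pairs (L1[i][j], L2[i][j]), row by row (rows and columns indexed from 0):
row 0: (0,4) (1,1) (3,0) (2,2) (4,3)
row 1: (3,3) (0,2) (2,1) (4,4) (1,0)
row 2: (1,2) (4,0) (0,3) (3,1) (2,4)
row 3: (4,1) (2,3) (1,4) (0,0) (3,2)
row 4: (2,0) (3,4) (4,2) (1,3) (0,1)
Orthogonality requires all 25 pairs distinct.
Check by first coordinate: for each symbol s of L1, list the L2 entries in the n cells where L1 = s; they must all differ.
  L1 = 0: L2 entries (in reading order) 4, 2, 3, 0, 1 — all 5 distinct ✓
  L1 = 1: L2 entries (in reading order) 1, 0, 2, 4, 3 — all 5 distinct ✓
  L1 = 2: L2 entries (in reading order) 2, 1, 4, 3, 0 — all 5 distinct ✓
  L1 = 3: L2 entries (in reading order) 0, 3, 1, 2, 4 — all 5 distinct ✓
  L1 = 4: L2 entries (in reading order) 3, 4, 0, 1, 2 — all 5 distinct ✓
Every symbol of L1 meets every symbol of L2 exactly once, so all 25 pairs are distinct (25 of 25).
Conclusion: YES.

YES


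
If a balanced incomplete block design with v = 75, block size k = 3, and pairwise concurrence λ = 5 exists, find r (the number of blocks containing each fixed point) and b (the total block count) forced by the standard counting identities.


Any 2-(v, k, λ) BIBD satisfies two necessary conditions:
  (i)  Each point sits in r blocks, and counting incidences through any fixed point gives r(k − 1) = λ(v − 1), so r = λ(v − 1)/(k − 1).
  (ii) Total incidences bk = vr, so b = vr/k.
Step 1: r = λ(v − 1)/(k − 1) = 5·(75 − 1)/(3 − 1) = 5·74/2 = 370/2 = 185.
Step 2: b = vr/k = 75·185/3 = 13875/3 = 4625.
Check integrality: r = 185 ∈ Z ✓, b = 4625 ∈ Z ✓.
(These identities are necessary conditions: they determine r and b for any design with these parameters, but do not by themselves prove that one exists.)

r = 185, b = 4625.


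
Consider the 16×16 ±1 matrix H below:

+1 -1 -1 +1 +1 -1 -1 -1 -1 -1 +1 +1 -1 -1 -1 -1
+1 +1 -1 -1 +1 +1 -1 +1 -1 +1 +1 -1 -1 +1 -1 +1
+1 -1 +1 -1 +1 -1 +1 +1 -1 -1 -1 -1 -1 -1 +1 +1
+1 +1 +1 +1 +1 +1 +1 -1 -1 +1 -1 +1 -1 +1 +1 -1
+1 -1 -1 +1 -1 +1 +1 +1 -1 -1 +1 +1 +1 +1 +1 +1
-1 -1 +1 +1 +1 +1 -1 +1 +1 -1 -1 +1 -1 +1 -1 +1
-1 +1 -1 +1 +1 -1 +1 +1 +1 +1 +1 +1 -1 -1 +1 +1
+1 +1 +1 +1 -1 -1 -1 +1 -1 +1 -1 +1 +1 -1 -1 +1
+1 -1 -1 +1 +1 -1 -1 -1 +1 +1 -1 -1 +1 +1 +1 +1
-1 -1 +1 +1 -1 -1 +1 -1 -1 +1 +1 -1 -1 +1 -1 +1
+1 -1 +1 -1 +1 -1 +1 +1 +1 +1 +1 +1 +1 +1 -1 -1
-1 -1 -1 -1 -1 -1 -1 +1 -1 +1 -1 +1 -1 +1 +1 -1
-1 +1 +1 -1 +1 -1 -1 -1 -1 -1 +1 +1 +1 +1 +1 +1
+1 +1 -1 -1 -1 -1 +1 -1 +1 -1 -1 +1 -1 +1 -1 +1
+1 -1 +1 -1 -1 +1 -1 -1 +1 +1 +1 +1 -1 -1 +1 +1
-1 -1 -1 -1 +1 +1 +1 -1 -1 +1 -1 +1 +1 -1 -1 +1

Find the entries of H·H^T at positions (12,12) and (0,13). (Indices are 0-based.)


Row 0 of H: [1, -1, -1, 1, 1, -1, -1, -1, -1, -1, 1, 1, -1, -1, -1, -1].
Row 12 of H: [-1, 1, 1, -1, 1, -1, -1, -1, -1, -1, 1, 1, 1, 1, 1, 1].
Row 13 of H: [1, 1, -1, -1, -1, -1, 1, -1, 1, -1, -1, 1, -1, 1, -1, 1].
(H·H^T)[12][12] = Σ_j H[12][j]·H[12][j] = (-1)² + (1)² + (1)² + (-1)² + (1)² + (-1)² + (-1)² + (-1)² + (-1)² + (-1)² + (1)² + (1)² + (1)² + (1)² + (1)² + (1)² = 1 + 1 + 1 + 1 + 1 + 1 + 1 + 1 + 1 + 1 + 1 + 1 + 1 + 1 + 1 + 1 = 16.
(H·H^T)[0][13] = Σ_j H[0][j]·H[13][j] = (1)·(1) + (-1)·(1) + (-1)·(-1) + (1)·(-1) + (1)·(-1) + (-1)·(-1) + (-1)·(1) + (-1)·(-1) + (-1)·(1) + (-1)·(-1) + (1)·(-1) + (1)·(1) + (-1)·(-1) + (-1)·(1) + (-1)·(-1) + (-1)·(1) = 1 + -1 + 1 + -1 + -1 + 1 + -1 + 1 + -1 + 1 + -1 + 1 + 1 + -1 + 1 + -1 = 0.
So rows 0 and 13 are orthogonal; the diagonal entry equals n = 16.

(12,12) entry = 16; (0,13) entry = 0.


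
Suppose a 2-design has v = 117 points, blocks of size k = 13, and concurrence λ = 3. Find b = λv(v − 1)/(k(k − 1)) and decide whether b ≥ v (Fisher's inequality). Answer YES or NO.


r = λ(v − 1)/(k − 1) = 3·116/12 = 29.
b = vr/k = 117·29/13 = 261.
Fisher's inequality: b ≥ v ⇔ 261 ≥ 117? YES.

YES
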